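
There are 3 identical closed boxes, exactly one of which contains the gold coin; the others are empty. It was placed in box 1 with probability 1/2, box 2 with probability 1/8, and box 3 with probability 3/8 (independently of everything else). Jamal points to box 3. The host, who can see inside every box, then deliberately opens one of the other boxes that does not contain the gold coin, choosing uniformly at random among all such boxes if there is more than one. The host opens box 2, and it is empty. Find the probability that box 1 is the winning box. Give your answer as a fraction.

8/11

Consider each possible location of the gold coin in turn.
If it is in box 1 (prior 1/2): the host has no choice, probability 1; weight (1/2)·1 = 1/2.
If it is in box 2 (prior 1/8): the host opened box 2, so this case is ruled out; weight (1/8)·0 = 0.
If it is in box 3 (prior 3/8): the host has 2 equally likely choices, so probability 1/2; weight (3/8)·(1/2) = 3/16.
The weights sum to 11/16.
So P(the gold coin in box 1 | the host opened box 2) = (1/2) / (11/16) = 8/11.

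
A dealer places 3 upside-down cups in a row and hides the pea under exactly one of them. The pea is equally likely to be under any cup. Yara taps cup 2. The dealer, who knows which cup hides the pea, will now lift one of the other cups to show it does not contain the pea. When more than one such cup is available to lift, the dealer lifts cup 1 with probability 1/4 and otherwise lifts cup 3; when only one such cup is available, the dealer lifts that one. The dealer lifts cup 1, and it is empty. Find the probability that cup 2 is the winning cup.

Consider each possible location of the pea in turn.
If it is under cup 1 (prior 1/3): the dealer opened cup 1, so this case is ruled out; weight (1/3)·0 = 0.
If it is under cup 2 (prior 1/3): cup 1 is available, opened with probability 1/4; weight (1/3)·(1/4) = 1/12.
If it is under cup 3 (prior 1/3): only cup 1 is available, probability 1; weight (1/3)·1 = 1/3.
The weights sum to 5/12.
So P(the pea under cup 2 | the dealer opened cup 1) = (1/12) / (5/12) = 1/5.

1/5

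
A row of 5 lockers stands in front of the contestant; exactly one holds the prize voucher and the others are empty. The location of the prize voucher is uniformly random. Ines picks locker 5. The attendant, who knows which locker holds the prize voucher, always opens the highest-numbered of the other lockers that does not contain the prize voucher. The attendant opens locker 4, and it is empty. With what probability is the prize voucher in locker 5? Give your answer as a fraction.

Consider each possible location of the prize voucher in turn.
If it is in any of lockers 1, 2, 3, and 5 (prior 1/5 each): locker 4 is the highest-numbered option available, probability 1; weight (1/5)·1 = 1/5 each.
If it is in locker 4 (prior 1/5): the attendant opened locker 4, so this case is ruled out; weight (1/5)·0 = 0.
The weights sum to 4/5.
So P(the prize voucher in locker 5 | the attendant opened locker 4) = (1/5) / (4/5) = 1/4.

1/4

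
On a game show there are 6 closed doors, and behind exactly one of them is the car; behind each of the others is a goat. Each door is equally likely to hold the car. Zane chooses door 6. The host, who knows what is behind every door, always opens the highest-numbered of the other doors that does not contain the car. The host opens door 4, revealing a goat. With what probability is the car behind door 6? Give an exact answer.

Consider each possible location of the car in turn.
If it is behind any of doors 1, 2, 3, and 6 (prior 1/6 each): the host would have opened door 5 instead, probability 0; weight (1/6)·0 = 0 each.
If it is behind door 4 (prior 1/6): the host opened door 4, so this case is ruled out; weight (1/6)·0 = 0.
If it is behind door 5 (prior 1/6): door 4 is the highest-numbered option available, probability 1; weight (1/6)·1 = 1/6.
The weights sum to 1/6.
So P(the car behind door 6 | the host opened door 4) = 0 / (1/6) = 0.

0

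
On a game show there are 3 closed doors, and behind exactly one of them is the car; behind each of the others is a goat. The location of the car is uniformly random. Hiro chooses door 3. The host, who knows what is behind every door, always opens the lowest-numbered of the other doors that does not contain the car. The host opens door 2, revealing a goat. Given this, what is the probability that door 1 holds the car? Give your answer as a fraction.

1

Consider each possible location of the car in turn.
If it is behind door 1 (prior 1/3): door 2 is the lowest-numbered option available, probability 1; weight (1/3)·1 = 1/3.
If it is behind door 2 (prior 1/3): the host opened door 2, so this case is ruled out; weight (1/3)·0 = 0.
If it is behind door 3 (prior 1/3): the host would have opened door 1 instead, probability 0; weight (1/3)·0 = 0.
The weights sum to 1/3.
So P(the car behind door 1 | the host opened door 2) = (1/3) / (1/3) = 1.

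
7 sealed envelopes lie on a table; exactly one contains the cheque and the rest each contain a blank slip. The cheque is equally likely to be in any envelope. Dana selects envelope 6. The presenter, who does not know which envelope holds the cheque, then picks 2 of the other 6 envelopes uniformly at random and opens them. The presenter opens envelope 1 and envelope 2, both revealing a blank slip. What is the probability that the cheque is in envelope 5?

1/5

Consider each possible location of the cheque in turn.
If it is in either of envelopes 1 and 2 (prior 1/7 each): that envelope was opened and seen not to hold the prize — ruled out; weight (1/7)·0 = 0 each.
If it is in any of envelopes 3, 4, 5, 6, and 7 (prior 1/7 each): the presenter picks exactly this set with probability 1/15 regardless, and none is the prize; weight (1/7)·(1/15) = 1/105 each.
The weights sum to 1/21.
So P(the cheque in envelope 5 | the presenter opened envelope 1 and envelope 2) = (1/105) / (1/21) = 1/5.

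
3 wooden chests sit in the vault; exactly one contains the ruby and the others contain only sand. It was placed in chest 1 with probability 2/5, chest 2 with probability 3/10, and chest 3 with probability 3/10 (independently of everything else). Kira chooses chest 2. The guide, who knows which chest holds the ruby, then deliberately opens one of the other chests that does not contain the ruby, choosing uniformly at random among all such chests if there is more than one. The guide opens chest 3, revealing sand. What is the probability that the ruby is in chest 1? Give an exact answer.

8/11

Consider each possible location of the ruby in turn.
If it is in chest 1 (prior 2/5): the guide has no choice, probability 1; weight (2/5)·1 = 2/5.
If it is in chest 2 (prior 3/10): the guide has 2 equally likely choices, so probability 1/2; weight (3/10)·(1/2) = 3/20.
If it is in chest 3 (prior 3/10): the guide opened chest 3, so this case is ruled out; weight (3/10)·0 = 0.
The weights sum to 11/20.
So P(the ruby in chest 1 | the guide opened chest 3) = (2/5) / (11/20) = 8/11.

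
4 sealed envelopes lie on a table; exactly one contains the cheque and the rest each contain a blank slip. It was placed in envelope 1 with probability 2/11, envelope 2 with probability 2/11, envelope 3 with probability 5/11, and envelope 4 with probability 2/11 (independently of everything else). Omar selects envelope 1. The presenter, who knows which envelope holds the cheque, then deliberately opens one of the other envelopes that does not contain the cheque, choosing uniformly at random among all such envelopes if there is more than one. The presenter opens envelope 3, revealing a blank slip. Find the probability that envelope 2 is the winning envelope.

Condition on the true location of the cheque.
If it is in envelope 1 (prior 2/11): the presenter has 3 equally likely choices, so probability 1/3; weight (2/11)·(1/3) = 2/33.
If it is in either of envelopes 2 and 4 (prior 2/11 each): the presenter has 2 equally likely choices, so probability 1/2; weight (2/11)·(1/2) = 1/11 each.
If it is in envelope 3 (prior 5/11): the presenter opened envelope 3, so this case is ruled out; weight (5/11)·0 = 0.
The weights sum to 8/33.
So P(the cheque in envelope 2 | the presenter opened envelope 3) = (1/11) / (8/33) = 3/8.

3/8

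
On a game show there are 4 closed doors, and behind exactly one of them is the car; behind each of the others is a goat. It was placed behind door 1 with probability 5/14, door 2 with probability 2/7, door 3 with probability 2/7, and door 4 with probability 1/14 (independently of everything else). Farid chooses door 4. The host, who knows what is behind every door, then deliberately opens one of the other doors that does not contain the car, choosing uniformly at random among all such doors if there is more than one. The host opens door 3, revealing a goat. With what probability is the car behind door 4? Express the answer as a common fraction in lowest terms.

2/29

Apply Bayes' rule, conditioning on where the car actually is.
If it is behind door 1 (prior 5/14): the host has 2 equally likely choices, so probability 1/2; weight (5/14)·(1/2) = 5/28.
If it is behind door 2 (prior 2/7): the host has 2 equally likely choices, so probability 1/2; weight (2/7)·(1/2) = 1/7.
If it is behind door 3 (prior 2/7): the host opened door 3, so this case is ruled out; weight (2/7)·0 = 0.
If it is behind door 4 (prior 1/14): the host has 3 equally likely choices, so probability 1/3; weight (1/14)·(1/3) = 1/42.
The weights sum to 29/84.
So P(the car behind door 4 | the host opened door 3) = (1/42) / (29/84) = 2/29.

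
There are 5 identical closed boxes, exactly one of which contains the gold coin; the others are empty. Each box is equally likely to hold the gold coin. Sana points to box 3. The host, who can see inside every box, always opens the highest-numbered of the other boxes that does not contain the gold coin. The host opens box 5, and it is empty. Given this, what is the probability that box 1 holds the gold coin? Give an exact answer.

1/4

Apply Bayes' rule, conditioning on where the gold coin actually is.
If it is in any of boxes 1, 2, 3, and 4 (prior 1/5 each): box 5 is the highest-numbered option available, probability 1; weight (1/5)·1 = 1/5 each.
If it is in box 5 (prior 1/5): the host opened box 5, so this case is ruled out; weight (1/5)·0 = 0.
The weights sum to 4/5.
So P(the gold coin in box 1 | the host opened box 5) = (1/5) / (4/5) = 1/4.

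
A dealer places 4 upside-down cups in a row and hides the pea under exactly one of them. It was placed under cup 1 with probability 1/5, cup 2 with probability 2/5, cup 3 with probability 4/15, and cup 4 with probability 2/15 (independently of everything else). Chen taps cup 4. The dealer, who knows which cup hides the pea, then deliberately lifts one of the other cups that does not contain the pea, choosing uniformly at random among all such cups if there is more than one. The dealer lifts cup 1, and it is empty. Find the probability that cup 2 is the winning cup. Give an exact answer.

Consider each possible location of the pea in turn.
If it is under cup 1 (prior 1/5): the dealer opened cup 1, so this case is ruled out; weight (1/5)·0 = 0.
If it is under cup 2 (prior 2/5): the dealer has 2 equally likely choices, so probability 1/2; weight (2/5)·(1/2) = 1/5.
If it is under cup 3 (prior 4/15): the dealer has 2 equally likely choices, so probability 1/2; weight (4/15)·(1/2) = 2/15.
If it is under cup 4 (prior 2/15): the dealer has 3 equally likely choices, so probability 1/3; weight (2/15)·(1/3) = 2/45.
The weights sum to 17/45.
So P(the pea under cup 2 | the dealer opened cup 1) = (1/5) / (17/45) = 9/17.

9/17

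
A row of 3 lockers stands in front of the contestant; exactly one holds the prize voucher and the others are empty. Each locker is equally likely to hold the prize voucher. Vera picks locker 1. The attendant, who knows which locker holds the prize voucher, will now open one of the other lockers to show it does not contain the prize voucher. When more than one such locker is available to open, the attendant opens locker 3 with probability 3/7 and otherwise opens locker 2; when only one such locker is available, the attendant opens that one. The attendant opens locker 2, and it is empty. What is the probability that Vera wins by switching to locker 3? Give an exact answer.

7/11

Apply Bayes' rule, conditioning on where the prize voucher actually is.
If it is in locker 1 (prior 1/3): locker 3 is available but not opened, probability 4/7; weight (1/3)·(4/7) = 4/21.
If it is in locker 2 (prior 1/3): the attendant opened locker 2, so this case is ruled out; weight (1/3)·0 = 0.
If it is in locker 3 (prior 1/3): only locker 2 is available, probability 1; weight (1/3)·1 = 1/3.
The weights sum to 11/21.
So P(the prize voucher in locker 3 | the attendant opened locker 2) = (1/3) / (11/21) = 7/11.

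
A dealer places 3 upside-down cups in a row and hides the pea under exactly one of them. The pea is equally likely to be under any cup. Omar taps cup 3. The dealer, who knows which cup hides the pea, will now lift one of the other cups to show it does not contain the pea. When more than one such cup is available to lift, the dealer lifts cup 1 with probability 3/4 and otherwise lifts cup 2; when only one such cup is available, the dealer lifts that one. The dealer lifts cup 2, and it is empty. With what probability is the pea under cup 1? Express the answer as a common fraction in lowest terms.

Condition on the true location of the pea.
If it is under cup 1 (prior 1/3): only cup 2 is available, probability 1; weight (1/3)·1 = 1/3.
If it is under cup 2 (prior 1/3): the dealer opened cup 2, so this case is ruled out; weight (1/3)·0 = 0.
If it is under cup 3 (prior 1/3): cup 1 is available but not opened, probability 1/4; weight (1/3)·(1/4) = 1/12.
The weights sum to 5/12.
So P(the pea under cup 1 | the dealer opened cup 2) = (1/3) / (5/12) = 4/5.

4/5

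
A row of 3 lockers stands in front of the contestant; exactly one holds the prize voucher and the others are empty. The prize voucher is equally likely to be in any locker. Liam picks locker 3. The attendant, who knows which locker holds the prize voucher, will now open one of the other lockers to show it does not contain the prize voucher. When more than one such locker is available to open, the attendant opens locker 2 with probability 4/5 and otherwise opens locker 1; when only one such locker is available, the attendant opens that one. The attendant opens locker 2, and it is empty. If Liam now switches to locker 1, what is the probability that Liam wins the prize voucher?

5/9

Condition on the true location of the prize voucher.
If it is in locker 1 (prior 1/3): only locker 2 is available, probability 1; weight (1/3)·1 = 1/3.
If it is in locker 2 (prior 1/3): the attendant opened locker 2, so this case is ruled out; weight (1/3)·0 = 0.
If it is in locker 3 (prior 1/3): locker 2 is available, opened with probability 4/5; weight (1/3)·(4/5) = 4/15.
The weights sum to 3/5.
So P(the prize voucher in locker 1 | the attendant opened locker 2) = (1/3) / (3/5) = 5/9.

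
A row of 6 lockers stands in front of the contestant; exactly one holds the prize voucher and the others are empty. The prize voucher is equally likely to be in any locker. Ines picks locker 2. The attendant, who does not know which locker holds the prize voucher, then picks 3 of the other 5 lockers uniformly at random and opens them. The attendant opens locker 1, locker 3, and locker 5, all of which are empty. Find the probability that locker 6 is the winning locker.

Because the attendant chose which lockers to open without knowing where the prize voucher is, the choice is independent of the prize location. Learning that none of the 3 opened lockers holds the prize voucher simply rules out those 3 locations and leaves the remaining 3 lockers still equally likely by symmetry.
So P(the prize voucher in locker 6) = 1/3.

1/3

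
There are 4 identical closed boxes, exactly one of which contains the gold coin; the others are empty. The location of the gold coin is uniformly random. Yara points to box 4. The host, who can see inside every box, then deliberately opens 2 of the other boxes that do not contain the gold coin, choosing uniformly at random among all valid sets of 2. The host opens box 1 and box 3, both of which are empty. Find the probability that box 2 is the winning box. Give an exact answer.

Consider each possible location of the gold coin in turn.
If it is in either of boxes 1 and 3 (prior 1/4 each): that box was opened and seen not to hold the prize — ruled out; weight (1/4)·0 = 0 each.
If it is in box 2 (prior 1/4): the host has no choice, probability 1; weight (1/4)·1 = 1/4.
If it is in box 4 (prior 1/4): the host has 3 equally likely choices, so probability 1/3; weight (1/4)·(1/3) = 1/12.
The weights sum to 1/3.
So P(the gold coin in box 2 | the host opened box 1 and box 3) = (1/4) / (1/3) = 3/4.

3/4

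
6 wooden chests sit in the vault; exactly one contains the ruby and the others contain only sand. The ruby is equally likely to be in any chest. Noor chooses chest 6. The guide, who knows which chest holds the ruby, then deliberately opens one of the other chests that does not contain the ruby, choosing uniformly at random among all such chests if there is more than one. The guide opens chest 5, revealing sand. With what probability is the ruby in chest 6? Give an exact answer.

1/6

Condition on the true location of the ruby.
If it is in any of chests 1, 2, 3, and 4 (prior 1/6 each): the guide has 4 equally likely choices, so probability 1/4; weight (1/6)·(1/4) = 1/24 each.
If it is in chest 5 (prior 1/6): the guide opened chest 5, so this case is ruled out; weight (1/6)·0 = 0.
If it is in chest 6 (prior 1/6): the guide has 5 equally likely choices, so probability 1/5; weight (1/6)·(1/5) = 1/30.
The weights sum to 1/5.
So P(the ruby in chest 6 | the guide opened chest 5) = (1/30) / (1/5) = 1/6.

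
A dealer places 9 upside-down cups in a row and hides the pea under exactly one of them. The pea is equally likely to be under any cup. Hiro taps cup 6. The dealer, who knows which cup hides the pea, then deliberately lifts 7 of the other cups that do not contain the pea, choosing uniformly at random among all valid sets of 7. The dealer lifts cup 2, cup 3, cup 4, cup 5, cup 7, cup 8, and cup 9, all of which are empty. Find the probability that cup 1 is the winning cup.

Consider each possible location of the pea in turn.
If it is under cup 1 (prior 1/9): the dealer has no choice, probability 1; weight (1/9)·1 = 1/9.
If it is under any of cups 2, 3, 4, 5, 7, 8, and 9 (prior 1/9 each): that cup was opened and seen not to hold the prize — ruled out; weight (1/9)·0 = 0 each.
If it is under cup 6 (prior 1/9): the dealer has 8 equally likely choices, so probability 1/8; weight (1/9)·(1/8) = 1/72.
The weights sum to 1/8.
So P(the pea under cup 1 | the dealer opened cup 2, cup 3, cup 4, cup 5, cup 7, cup 8, and cup 9) = (1/9) / (1/8) = 8/9.

8/9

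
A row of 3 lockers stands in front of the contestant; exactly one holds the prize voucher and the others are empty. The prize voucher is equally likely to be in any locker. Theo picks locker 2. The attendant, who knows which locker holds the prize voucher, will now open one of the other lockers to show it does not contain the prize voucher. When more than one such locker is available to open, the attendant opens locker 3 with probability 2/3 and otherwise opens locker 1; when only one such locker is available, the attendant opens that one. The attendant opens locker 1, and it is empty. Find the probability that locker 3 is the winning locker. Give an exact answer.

Apply Bayes' rule, conditioning on where the prize voucher actually is.
If it is in locker 1 (prior 1/3): the attendant opened locker 1, so this case is ruled out; weight (1/3)·0 = 0.
If it is in locker 2 (prior 1/3): locker 3 is available but not opened, probability 1/3; weight (1/3)·(1/3) = 1/9.
If it is in locker 3 (prior 1/3): only locker 1 is available, probability 1; weight (1/3)·1 = 1/3.
The weights sum to 4/9.
So P(the prize voucher in locker 3 | the attendant opened locker 1) = (1/3) / (4/9) = 3/4.

3/4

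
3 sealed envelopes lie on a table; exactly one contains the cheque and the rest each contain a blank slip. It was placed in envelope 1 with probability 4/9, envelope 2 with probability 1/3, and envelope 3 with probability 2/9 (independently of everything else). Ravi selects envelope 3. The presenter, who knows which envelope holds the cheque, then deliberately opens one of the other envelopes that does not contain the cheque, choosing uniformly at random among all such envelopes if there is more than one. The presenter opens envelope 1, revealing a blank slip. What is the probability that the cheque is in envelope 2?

3/4

Condition on the true location of the cheque.
If it is in envelope 1 (prior 4/9): the presenter opened envelope 1, so this case is ruled out; weight (4/9)·0 = 0.
If it is in envelope 2 (prior 1/3): the presenter has no choice, probability 1; weight (1/3)·1 = 1/3.
If it is in envelope 3 (prior 2/9): the presenter has 2 equally likely choices, so probability 1/2; weight (2/9)·(1/2) = 1/9.
The weights sum to 4/9.
So P(the cheque in envelope 2 | the presenter opened envelope 1) = (1/3) / (4/9) = 3/4.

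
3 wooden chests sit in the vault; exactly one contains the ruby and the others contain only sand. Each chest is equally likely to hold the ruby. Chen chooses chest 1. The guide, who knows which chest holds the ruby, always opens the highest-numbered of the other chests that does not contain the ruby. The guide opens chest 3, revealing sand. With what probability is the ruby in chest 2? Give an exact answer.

Apply Bayes' rule, conditioning on where the ruby actually is.
If it is in either of chests 1 and 2 (prior 1/3 each): chest 3 is the highest-numbered option available, probability 1; weight (1/3)·1 = 1/3 each.
If it is in chest 3 (prior 1/3): the guide opened chest 3, so this case is ruled out; weight (1/3)·0 = 0.
The weights sum to 2/3.
So P(the ruby in chest 2 | the guide opened chest 3) = (1/3) / (2/3) = 1/2.

1/2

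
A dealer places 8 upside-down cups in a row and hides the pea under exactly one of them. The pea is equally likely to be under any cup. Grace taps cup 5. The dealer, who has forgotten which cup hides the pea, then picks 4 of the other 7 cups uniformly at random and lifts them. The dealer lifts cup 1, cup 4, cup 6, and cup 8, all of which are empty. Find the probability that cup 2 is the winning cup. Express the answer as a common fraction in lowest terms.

1/4

Apply Bayes' rule, conditioning on where the pea actually is.
If it is under any of cups 1, 4, 6, and 8 (prior 1/8 each): that cup was opened and seen not to hold the prize — ruled out; weight (1/8)·0 = 0 each.
If it is under any of cups 2, 3, 5, and 7 (prior 1/8 each): the dealer picks exactly this set with probability 1/35 regardless, and none is the prize; weight (1/8)·(1/35) = 1/280 each.
The weights sum to 1/70.
So P(the pea under cup 2 | the dealer opened cup 1, cup 4, cup 6, and cup 8) = (1/280) / (1/70) = 1/4.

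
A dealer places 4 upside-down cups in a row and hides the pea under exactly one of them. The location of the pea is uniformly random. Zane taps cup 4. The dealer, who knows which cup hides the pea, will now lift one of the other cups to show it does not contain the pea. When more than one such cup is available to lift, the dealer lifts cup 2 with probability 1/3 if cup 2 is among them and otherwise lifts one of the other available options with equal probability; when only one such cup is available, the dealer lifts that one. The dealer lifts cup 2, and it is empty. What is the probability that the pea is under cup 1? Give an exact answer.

Consider each possible location of the pea in turn.
If it is under any of cups 1, 3, and 4 (prior 1/4 each): cup 2 is available, opened with probability 1/3; weight (1/4)·(1/3) = 1/12 each.
If it is under cup 2 (prior 1/4): the dealer opened cup 2, so this case is ruled out; weight (1/4)·0 = 0.
The weights sum to 1/4.
So P(the pea under cup 1 | the dealer opened cup 2) = (1/12) / (1/4) = 1/3.

1/3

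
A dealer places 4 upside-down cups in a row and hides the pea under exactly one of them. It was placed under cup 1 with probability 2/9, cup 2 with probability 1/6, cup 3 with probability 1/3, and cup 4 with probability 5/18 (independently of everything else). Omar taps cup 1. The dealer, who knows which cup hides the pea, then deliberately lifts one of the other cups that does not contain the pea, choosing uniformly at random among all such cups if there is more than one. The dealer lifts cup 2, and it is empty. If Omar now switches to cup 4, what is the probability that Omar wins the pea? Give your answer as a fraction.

15/41

Apply Bayes' rule, conditioning on where the pea actually is.
If it is under cup 1 (prior 2/9): the dealer has 3 equally likely choices, so probability 1/3; weight (2/9)·(1/3) = 2/27.
If it is under cup 2 (prior 1/6): the dealer opened cup 2, so this case is ruled out; weight (1/6)·0 = 0.
If it is under cup 3 (prior 1/3): the dealer has 2 equally likely choices, so probability 1/2; weight (1/3)·(1/2) = 1/6.
If it is under cup 4 (prior 5/18): the dealer has 2 equally likely choices, so probability 1/2; weight (5/18)·(1/2) = 5/36.
The weights sum to 41/108.
So P(the pea under cup 4 | the dealer opened cup 2) = (5/36) / (41/108) = 15/41.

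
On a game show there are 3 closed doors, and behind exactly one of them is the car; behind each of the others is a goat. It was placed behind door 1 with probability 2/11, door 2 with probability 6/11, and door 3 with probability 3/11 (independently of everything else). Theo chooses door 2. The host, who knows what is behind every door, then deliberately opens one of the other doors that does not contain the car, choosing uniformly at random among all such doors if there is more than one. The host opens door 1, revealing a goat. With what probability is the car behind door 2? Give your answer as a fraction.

1/2

Condition on the true location of the car.
If it is behind door 1 (prior 2/11): the host opened door 1, so this case is ruled out; weight (2/11)·0 = 0.
If it is behind door 2 (prior 6/11): the host has 2 equally likely choices, so probability 1/2; weight (6/11)·(1/2) = 3/11.
If it is behind door 3 (prior 3/11): the host has no choice, probability 1; weight (3/11)·1 = 3/11.
The weights sum to 6/11.
So P(the car behind door 2 | the host opened door 1) = (3/11) / (6/11) = 1/2.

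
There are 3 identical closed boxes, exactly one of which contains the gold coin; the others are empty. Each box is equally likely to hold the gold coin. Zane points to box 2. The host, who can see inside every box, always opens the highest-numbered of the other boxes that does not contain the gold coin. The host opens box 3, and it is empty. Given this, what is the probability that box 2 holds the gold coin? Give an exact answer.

1/2

Consider each possible location of the gold coin in turn.
If it is in either of boxes 1 and 2 (prior 1/3 each): box 3 is the highest-numbered option available, probability 1; weight (1/3)·1 = 1/3 each.
If it is in box 3 (prior 1/3): the host opened box 3, so this case is ruled out; weight (1/3)·0 = 0.
The weights sum to 2/3.
So P(the gold coin in box 2 | the host opened box 3) = (1/3) / (2/3) = 1/2.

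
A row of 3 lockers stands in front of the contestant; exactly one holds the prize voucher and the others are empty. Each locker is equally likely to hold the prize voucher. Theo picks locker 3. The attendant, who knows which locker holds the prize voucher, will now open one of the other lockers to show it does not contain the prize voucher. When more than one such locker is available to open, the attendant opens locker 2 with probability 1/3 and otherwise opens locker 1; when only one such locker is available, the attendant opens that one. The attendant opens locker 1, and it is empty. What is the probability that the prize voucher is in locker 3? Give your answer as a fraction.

Consider each possible location of the prize voucher in turn.
If it is in locker 1 (prior 1/3): the attendant opened locker 1, so this case is ruled out; weight (1/3)·0 = 0.
If it is in locker 2 (prior 1/3): only locker 1 is available, probability 1; weight (1/3)·1 = 1/3.
If it is in locker 3 (prior 1/3): locker 2 is available but not opened, probability 2/3; weight (1/3)·(2/3) = 2/9.
The weights sum to 5/9.
So P(the prize voucher in locker 3 | the attendant opened locker 1) = (2/9) / (5/9) = 2/5.

2/5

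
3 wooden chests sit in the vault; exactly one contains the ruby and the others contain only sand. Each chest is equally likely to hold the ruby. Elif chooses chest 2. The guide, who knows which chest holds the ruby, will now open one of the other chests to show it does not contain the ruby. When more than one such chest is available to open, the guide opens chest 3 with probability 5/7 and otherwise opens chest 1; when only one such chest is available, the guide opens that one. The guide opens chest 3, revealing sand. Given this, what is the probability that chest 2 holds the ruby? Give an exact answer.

5/12

Consider each possible location of the ruby in turn.
If it is in chest 1 (prior 1/3): only chest 3 is available, probability 1; weight (1/3)·1 = 1/3.
If it is in chest 2 (prior 1/3): chest 3 is available, opened with probability 5/7; weight (1/3)·(5/7) = 5/21.
If it is in chest 3 (prior 1/3): the guide opened chest 3, so this case is ruled out; weight (1/3)·0 = 0.
The weights sum to 4/7.
So P(the ruby in chest 2 | the guide opened chest 3) = (5/21) / (4/7) = 5/12.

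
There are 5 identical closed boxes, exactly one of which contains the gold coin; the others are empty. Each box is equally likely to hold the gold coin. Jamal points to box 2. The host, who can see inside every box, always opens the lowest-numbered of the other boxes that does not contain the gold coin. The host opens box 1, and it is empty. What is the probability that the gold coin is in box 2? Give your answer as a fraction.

Consider each possible location of the gold coin in turn.
If it is in box 1 (prior 1/5): the host opened box 1, so this case is ruled out; weight (1/5)·0 = 0.
If it is in any of boxes 2, 3, 4, and 5 (prior 1/5 each): box 1 is the lowest-numbered option available, probability 1; weight (1/5)·1 = 1/5 each.
The weights sum to 4/5.
So P(the gold coin in box 2 | the host opened box 1) = (1/5) / (4/5) = 1/4.

1/4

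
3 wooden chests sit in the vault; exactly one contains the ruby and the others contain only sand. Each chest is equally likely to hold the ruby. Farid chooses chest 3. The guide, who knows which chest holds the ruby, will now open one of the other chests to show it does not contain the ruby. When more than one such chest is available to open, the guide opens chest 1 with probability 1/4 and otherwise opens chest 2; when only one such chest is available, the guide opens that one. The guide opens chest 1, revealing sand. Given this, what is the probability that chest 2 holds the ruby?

4/5

Consider each possible location of the ruby in turn.
If it is in chest 1 (prior 1/3): the guide opened chest 1, so this case is ruled out; weight (1/3)·0 = 0.
If it is in chest 2 (prior 1/3): only chest 1 is available, probability 1; weight (1/3)·1 = 1/3.
If it is in chest 3 (prior 1/3): chest 1 is available, opened with probability 1/4; weight (1/3)·(1/4) = 1/12.
The weights sum to 5/12.
So P(the ruby in chest 2 | the guide opened chest 1) = (1/3) / (5/12) = 4/5.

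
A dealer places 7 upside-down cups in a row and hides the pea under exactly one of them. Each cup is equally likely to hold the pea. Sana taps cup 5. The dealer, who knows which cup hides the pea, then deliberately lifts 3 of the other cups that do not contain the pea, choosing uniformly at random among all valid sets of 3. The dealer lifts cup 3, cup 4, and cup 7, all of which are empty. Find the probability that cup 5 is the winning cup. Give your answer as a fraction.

Condition on the true location of the pea.
If it is under any of cups 1, 2, and 6 (prior 1/7 each): the dealer has 10 equally likely choices, so probability 1/10; weight (1/7)·(1/10) = 1/70 each.
If it is under any of cups 3, 4, and 7 (prior 1/7 each): that cup was opened and seen not to hold the prize — ruled out; weight (1/7)·0 = 0 each.
If it is under cup 5 (prior 1/7): the dealer has 20 equally likely choices, so probability 1/20; weight (1/7)·(1/20) = 1/140.
The weights sum to 1/20.
So P(the pea under cup 5 | the dealer opened cup 3, cup 4, and cup 7) = (1/140) / (1/20) = 1/7.

1/7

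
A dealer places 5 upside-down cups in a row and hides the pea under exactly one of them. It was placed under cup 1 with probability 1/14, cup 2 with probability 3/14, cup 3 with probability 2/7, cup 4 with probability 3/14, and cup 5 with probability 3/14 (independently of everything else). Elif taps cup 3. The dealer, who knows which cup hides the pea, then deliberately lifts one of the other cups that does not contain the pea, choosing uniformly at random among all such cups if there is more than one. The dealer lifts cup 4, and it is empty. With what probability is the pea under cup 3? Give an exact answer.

3/10

Apply Bayes' rule, conditioning on where the pea actually is.
If it is under cup 1 (prior 1/14): the dealer has 3 equally likely choices, so probability 1/3; weight (1/14)·(1/3) = 1/42.
If it is under either of cups 2 and 5 (prior 3/14 each): the dealer has 3 equally likely choices, so probability 1/3; weight (3/14)·(1/3) = 1/14 each.
If it is under cup 3 (prior 2/7): the dealer has 4 equally likely choices, so probability 1/4; weight (2/7)·(1/4) = 1/14.
If it is under cup 4 (prior 3/14): the dealer opened cup 4, so this case is ruled out; weight (3/14)·0 = 0.
The weights sum to 5/21.
So P(the pea under cup 3 | the dealer opened cup 4) = (1/14) / (5/21) = 3/10.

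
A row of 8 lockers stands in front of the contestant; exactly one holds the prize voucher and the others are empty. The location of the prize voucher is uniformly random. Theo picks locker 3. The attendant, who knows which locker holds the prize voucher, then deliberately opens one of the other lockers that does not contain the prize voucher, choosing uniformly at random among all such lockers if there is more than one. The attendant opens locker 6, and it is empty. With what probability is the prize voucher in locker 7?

Condition on the true location of the prize voucher.
If it is in any of lockers 1, 2, 4, 5, 7, and 8 (prior 1/8 each): the attendant has 6 equally likely choices, so probability 1/6; weight (1/8)·(1/6) = 1/48 each.
If it is in locker 3 (prior 1/8): the attendant has 7 equally likely choices, so probability 1/7; weight (1/8)·(1/7) = 1/56.
If it is in locker 6 (prior 1/8): the attendant opened locker 6, so this case is ruled out; weight (1/8)·0 = 0.
The weights sum to 1/7.
So P(the prize voucher in locker 7 | the attendant opened locker 6) = (1/48) / (1/7) = 7/48.

7/48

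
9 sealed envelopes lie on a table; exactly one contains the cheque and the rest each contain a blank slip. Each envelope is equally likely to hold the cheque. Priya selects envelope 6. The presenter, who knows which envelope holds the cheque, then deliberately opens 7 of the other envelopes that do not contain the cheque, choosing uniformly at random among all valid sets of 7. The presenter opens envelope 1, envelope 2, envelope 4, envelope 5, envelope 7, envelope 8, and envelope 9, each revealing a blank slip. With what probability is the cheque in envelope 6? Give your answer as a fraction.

1/9

Condition on the true location of the cheque.
If it is in any of envelopes 1, 2, 4, 5, 7, 8, and 9 (prior 1/9 each): that envelope was opened and seen not to hold the prize — ruled out; weight (1/9)·0 = 0 each.
If it is in envelope 3 (prior 1/9): the presenter has no choice, probability 1; weight (1/9)·1 = 1/9.
If it is in envelope 6 (prior 1/9): the presenter has 8 equally likely choices, so probability 1/8; weight (1/9)·(1/8) = 1/72.
The weights sum to 1/8.
So P(the cheque in envelope 6 | the presenter opened envelope 1, envelope 2, envelope 4, envelope 5, envelope 7, envelope 8, and envelope 9) = (1/72) / (1/8) = 1/9.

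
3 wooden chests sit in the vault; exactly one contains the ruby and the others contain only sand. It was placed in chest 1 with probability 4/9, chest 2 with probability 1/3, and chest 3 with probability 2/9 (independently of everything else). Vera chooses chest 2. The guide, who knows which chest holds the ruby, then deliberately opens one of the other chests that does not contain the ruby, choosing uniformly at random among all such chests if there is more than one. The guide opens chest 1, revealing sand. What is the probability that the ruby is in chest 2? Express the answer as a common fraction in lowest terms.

3/7

Apply Bayes' rule, conditioning on where the ruby actually is.
If it is in chest 1 (prior 4/9): the guide opened chest 1, so this case is ruled out; weight (4/9)·0 = 0.
If it is in chest 2 (prior 1/3): the guide has 2 equally likely choices, so probability 1/2; weight (1/3)·(1/2) = 1/6.
If it is in chest 3 (prior 2/9): the guide has no choice, probability 1; weight (2/9)·1 = 2/9.
The weights sum to 7/18.
So P(the ruby in chest 2 | the guide opened chest 1) = (1/6) / (7/18) = 3/7.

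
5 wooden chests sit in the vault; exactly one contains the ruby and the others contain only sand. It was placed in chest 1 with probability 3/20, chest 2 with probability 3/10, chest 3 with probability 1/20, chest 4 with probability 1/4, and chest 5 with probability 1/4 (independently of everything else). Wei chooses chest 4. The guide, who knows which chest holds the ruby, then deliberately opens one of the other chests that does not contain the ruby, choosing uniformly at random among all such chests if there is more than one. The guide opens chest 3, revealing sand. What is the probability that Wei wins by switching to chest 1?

Consider each possible location of the ruby in turn.
If it is in chest 1 (prior 3/20): the guide has 3 equally likely choices, so probability 1/3; weight (3/20)·(1/3) = 1/20.
If it is in chest 2 (prior 3/10): the guide has 3 equally likely choices, so probability 1/3; weight (3/10)·(1/3) = 1/10.
If it is in chest 3 (prior 1/20): the guide opened chest 3, so this case is ruled out; weight (1/20)·0 = 0.
If it is in chest 4 (prior 1/4): the guide has 4 equally likely choices, so probability 1/4; weight (1/4)·(1/4) = 1/16.
If it is in chest 5 (prior 1/4): the guide has 3 equally likely choices, so probability 1/3; weight (1/4)·(1/3) = 1/12.
The weights sum to 71/240.
So P(the ruby in chest 1 | the guide opened chest 3) = (1/20) / (71/240) = 12/71.

12/71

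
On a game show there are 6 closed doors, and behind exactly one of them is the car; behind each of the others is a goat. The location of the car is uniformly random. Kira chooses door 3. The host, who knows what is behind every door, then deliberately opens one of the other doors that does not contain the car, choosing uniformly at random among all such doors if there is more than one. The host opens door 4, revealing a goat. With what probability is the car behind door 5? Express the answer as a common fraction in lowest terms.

5/24

Condition on the true location of the car.
If it is behind any of doors 1, 2, 5, and 6 (prior 1/6 each): the host has 4 equally likely choices, so probability 1/4; weight (1/6)·(1/4) = 1/24 each.
If it is behind door 3 (prior 1/6): the host has 5 equally likely choices, so probability 1/5; weight (1/6)·(1/5) = 1/30.
If it is behind door 4 (prior 1/6): the host opened door 4, so this case is ruled out; weight (1/6)·0 = 0.
The weights sum to 1/5.
So P(the car behind door 5 | the host opened door 4) = (1/24) / (1/5) = 5/24.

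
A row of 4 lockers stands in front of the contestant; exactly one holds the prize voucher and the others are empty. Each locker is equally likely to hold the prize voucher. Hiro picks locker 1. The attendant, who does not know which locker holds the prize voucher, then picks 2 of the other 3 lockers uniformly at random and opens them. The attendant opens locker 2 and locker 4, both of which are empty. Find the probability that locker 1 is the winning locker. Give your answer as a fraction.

Consider each possible location of the prize voucher in turn.
If it is in either of lockers 1 and 3 (prior 1/4 each): the attendant picks exactly this set with probability 1/3 regardless, and none is the prize; weight (1/4)·(1/3) = 1/12 each.
If it is in either of lockers 2 and 4 (prior 1/4 each): that locker was opened and seen not to hold the prize — ruled out; weight (1/4)·0 = 0 each.
The weights sum to 1/6.
So P(the prize voucher in locker 1 | the attendant opened locker 2 and locker 4) = (1/12) / (1/6) = 1/2.

1/2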